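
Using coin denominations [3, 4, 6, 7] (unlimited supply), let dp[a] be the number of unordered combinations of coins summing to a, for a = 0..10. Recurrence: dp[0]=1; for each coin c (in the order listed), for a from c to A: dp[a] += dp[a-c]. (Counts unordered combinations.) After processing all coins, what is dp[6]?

after  coin     0     1     2     3     4     5     6     7     8     9    10
          3     1     0     0     1     0     0     1     0     0     1     0
          4     1     0     0     1     1     0     1     1     1     1     1
          6     1     0     0     1     1     0     2     1     1     2     2
          7     1     0     0     1     1     0     2     2     1     2     3

2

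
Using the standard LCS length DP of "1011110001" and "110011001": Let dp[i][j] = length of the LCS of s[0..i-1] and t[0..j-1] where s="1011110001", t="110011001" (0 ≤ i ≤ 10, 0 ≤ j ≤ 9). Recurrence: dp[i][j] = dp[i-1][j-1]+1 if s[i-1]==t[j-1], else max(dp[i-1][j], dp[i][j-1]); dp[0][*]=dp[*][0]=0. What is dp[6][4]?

2

   ''  1  1  0  0  1  1  0  0  1
''  0  0  0  0  0  0  0  0  0  0
 1  0  1  1  1  1  1  1  1  1  1
 0  0  1  1  2  2  2  2  2  2  2
 1  0  1  2  2  2  3  3  3  3  3
 1  0  1  2  2  2  3  4  4  4  4
 1  0  1  2  2  2  3  4  4  4  5
 1  0  1  2  2  2  3  4  4  4  5
 0  0  1  2  3  3  3  4  5  5  5
 0  0  1  2  3  4  4  4  5  6  6
 0  0  1  2  3  4  4  4  5  6  6
 1  0  1  2  3  4  5  5  5  6  7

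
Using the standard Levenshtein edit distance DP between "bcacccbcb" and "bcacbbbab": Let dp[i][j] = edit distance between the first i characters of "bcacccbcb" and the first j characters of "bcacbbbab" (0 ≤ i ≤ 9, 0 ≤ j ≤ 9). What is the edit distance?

3

   ''  b  c  a  c  b  b  b  a  b
''  0  1  2  3  4  5  6  7  8  9
 b  1  0  1  2  3  4  5  6  7  8
 c  2  1  0  1  2  3  4  5  6  7
 a  3  2  1  0  1  2  3  4  5  6
 c  4  3  2  1  0  1  2  3  4  5
 c  5  4  3  2  1  1  2  3  4  5
 c  6  5  4  3  2  2  2  3  4  5
 b  7  6  5  4  3  2  2  2  3  4
 c  8  7  6  5  4  3  3  3  3  4
 b  9  8  7  6  5  4  3  3  4  3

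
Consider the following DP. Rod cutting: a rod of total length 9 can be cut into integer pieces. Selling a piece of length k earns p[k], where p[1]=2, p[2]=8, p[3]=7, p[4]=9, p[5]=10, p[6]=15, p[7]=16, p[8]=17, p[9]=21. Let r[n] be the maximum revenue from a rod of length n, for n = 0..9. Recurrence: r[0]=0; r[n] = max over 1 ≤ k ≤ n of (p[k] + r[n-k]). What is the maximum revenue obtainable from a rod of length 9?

   n    0    1    2    3    4    5    6    7    8    9
r[n]    0    2    8   10   16   18   24   26   32   34

34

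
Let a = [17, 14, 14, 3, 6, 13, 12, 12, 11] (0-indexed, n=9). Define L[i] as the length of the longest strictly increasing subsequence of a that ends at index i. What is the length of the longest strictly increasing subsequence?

   i    0    1    2    3    4    5    6    7    8
a[i]   17   14   14    3    6   13   12   12   11
L[i]    1    1    1    1    2    3    3    3    3

3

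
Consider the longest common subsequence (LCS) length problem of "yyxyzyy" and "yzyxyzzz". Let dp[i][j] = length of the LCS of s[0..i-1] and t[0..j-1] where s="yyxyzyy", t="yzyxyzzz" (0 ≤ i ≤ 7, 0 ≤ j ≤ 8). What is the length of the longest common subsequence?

5

   ''  y  z  y  x  y  z  z  z
''  0  0  0  0  0  0  0  0  0
 y  0  1  1  1  1  1  1  1  1
 y  0  1  1  2  2  2  2  2  2
 x  0  1  1  2  3  3  3  3  3
 y  0  1  1  2  3  4  4  4  4
 z  0  1  2  2  3  4  5  5  5
 y  0  1  2  3  3  4  5  5  5
 y  0  1  2  3  3  4  5  5  5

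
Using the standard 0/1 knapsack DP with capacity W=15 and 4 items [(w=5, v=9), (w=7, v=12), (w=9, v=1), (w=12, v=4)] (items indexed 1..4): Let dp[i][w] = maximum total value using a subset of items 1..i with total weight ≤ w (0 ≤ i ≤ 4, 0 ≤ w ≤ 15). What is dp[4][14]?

i\w   0   1   2   3   4   5   6   7   8   9  10  11  12  13  14  15
  0   0   0   0   0   0   0   0   0   0   0   0   0   0   0   0   0
  1   0   0   0   0   0   9   9   9   9   9   9   9   9   9   9   9
  2   0   0   0   0   0   9   9  12  12  12  12  12  21  21  21  21
  3   0   0   0   0   0   9   9  12  12  12  12  12  21  21  21  21
  4   0   0   0   0   0   9   9  12  12  12  12  12  21  21  21  21

21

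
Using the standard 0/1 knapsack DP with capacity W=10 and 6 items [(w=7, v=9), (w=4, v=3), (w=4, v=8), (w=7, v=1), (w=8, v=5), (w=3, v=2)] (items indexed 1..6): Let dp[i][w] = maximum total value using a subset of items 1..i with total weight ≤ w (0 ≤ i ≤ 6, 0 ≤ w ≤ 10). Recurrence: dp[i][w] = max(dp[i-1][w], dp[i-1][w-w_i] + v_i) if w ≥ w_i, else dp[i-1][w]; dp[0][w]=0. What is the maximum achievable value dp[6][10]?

i\w   0   1   2   3   4   5   6   7   8   9  10
  0   0   0   0   0   0   0   0   0   0   0   0
  1   0   0   0   0   0   0   0   9   9   9   9
  2   0   0   0   0   3   3   3   9   9   9   9
  3   0   0   0   0   8   8   8   9  11  11  11
  4   0   0   0   0   8   8   8   9  11  11  11
  5   0   0   0   0   8   8   8   9  11  11  11
  6   0   0   0   2   8   8   8  10  11  11  11

11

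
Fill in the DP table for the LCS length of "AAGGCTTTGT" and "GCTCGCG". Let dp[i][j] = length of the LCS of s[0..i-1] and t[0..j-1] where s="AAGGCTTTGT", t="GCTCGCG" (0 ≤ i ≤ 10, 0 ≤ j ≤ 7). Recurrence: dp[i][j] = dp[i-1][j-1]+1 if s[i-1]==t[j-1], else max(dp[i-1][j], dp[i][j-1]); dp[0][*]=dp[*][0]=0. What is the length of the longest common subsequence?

4

   ''  G  C  T  C  G  C  G
''  0  0  0  0  0  0  0  0
 A  0  0  0  0  0  0  0  0
 A  0  0  0  0  0  0  0  0
 G  0  1  1  1  1  1  1  1
 G  0  1  1  1  1  2  2  2
 C  0  1  2  2  2  2  3  3
 T  0  1  2  3  3  3  3  3
 T  0  1  2  3  3  3  3  3
 T  0  1  2  3  3  3  3  3
 G  0  1  2  3  3  4  4  4
 T  0  1  2  3  3  4  4  4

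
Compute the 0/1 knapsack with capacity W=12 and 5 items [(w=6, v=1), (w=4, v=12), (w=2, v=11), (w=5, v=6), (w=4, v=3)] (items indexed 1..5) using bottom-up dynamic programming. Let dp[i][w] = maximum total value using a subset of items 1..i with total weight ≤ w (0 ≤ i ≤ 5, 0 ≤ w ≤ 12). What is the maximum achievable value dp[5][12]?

29

i\w   0   1   2   3   4   5   6   7   8   9  10  11  12
  0   0   0   0   0   0   0   0   0   0   0   0   0   0
  1   0   0   0   0   0   0   1   1   1   1   1   1   1
  2   0   0   0   0  12  12  12  12  12  12  13  13  13
  3   0   0  11  11  12  12  23  23  23  23  23  23  24
  4   0   0  11  11  12  12  23  23  23  23  23  29  29
  5   0   0  11  11  12  12  23  23  23  23  26  29  29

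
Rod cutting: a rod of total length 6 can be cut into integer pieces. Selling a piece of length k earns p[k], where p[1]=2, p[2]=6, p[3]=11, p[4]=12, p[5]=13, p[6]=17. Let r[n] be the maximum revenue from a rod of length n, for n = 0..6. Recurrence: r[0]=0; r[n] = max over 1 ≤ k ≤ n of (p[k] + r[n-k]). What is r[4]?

13

   n    0    1    2    3    4    5    6
r[n]    0    2    6   11   13   17   22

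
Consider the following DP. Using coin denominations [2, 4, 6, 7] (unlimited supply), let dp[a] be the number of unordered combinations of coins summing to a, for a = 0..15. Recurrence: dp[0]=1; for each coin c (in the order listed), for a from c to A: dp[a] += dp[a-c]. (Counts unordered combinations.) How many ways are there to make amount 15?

after  coin     0     1     2     3     4     5     6     7     8     9    10    11    12    13    14    15
          2     1     0     1     0     1     0     1     0     1     0     1     0     1     0     1     0
          4     1     0     1     0     2     0     2     0     3     0     3     0     4     0     4     0
          6     1     0     1     0     2     0     3     0     4     0     5     0     7     0     8     0
          7     1     0     1     0     2     0     3     1     4     1     5     2     7     3     9     4

4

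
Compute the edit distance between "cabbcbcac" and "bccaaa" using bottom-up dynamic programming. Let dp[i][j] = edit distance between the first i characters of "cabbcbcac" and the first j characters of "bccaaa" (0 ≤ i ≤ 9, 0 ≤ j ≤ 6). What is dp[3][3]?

   ''  b  c  c  a  a  a
''  0  1  2  3  4  5  6
 c  1  1  1  2  3  4  5
 a  2  2  2  2  2  3  4
 b  3  2  3  3  3  3  4
 b  4  3  3  4  4  4  4
 c  5  4  3  3  4  5  5
 b  6  5  4  4  4  5  6
 c  7  6  5  4  5  5  6
 a  8  7  6  5  4  5  5
 c  9  8  7  6  5  5  6

3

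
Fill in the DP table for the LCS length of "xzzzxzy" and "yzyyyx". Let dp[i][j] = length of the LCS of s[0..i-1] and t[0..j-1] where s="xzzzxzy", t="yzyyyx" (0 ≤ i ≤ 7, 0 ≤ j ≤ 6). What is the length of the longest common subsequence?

   ''  y  z  y  y  y  x
''  0  0  0  0  0  0  0
 x  0  0  0  0  0  0  1
 z  0  0  1  1  1  1  1
 z  0  0  1  1  1  1  1
 z  0  0  1  1  1  1  1
 x  0  0  1  1  1  1  2
 z  0  0  1  1  1  1  2
 y  0  1  1  2  2  2  2

2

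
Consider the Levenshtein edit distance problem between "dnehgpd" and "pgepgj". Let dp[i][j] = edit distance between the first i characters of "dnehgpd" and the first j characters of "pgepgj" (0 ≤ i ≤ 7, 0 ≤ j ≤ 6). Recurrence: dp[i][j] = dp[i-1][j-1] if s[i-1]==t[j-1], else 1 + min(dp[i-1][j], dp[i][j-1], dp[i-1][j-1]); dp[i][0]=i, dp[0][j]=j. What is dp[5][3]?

   ''  p  g  e  p  g  j
''  0  1  2  3  4  5  6
 d  1  1  2  3  4  5  6
 n  2  2  2  3  4  5  6
 e  3  3  3  2  3  4  5
 h  4  4  4  3  3  4  5
 g  5  5  4  4  4  3  4
 p  6  5  5  5  4  4  4
 d  7  6  6  6  5  5  5

4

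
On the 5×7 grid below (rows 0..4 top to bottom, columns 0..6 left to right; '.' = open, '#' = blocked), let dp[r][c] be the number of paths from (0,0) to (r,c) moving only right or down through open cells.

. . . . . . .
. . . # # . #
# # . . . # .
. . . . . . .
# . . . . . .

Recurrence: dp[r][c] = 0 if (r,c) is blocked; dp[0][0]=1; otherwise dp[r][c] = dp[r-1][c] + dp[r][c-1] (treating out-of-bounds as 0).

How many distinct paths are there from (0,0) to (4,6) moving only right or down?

r\c   0   1   2   3   4   5   6
  0   1   1   1   1   1   1   1
  1   1   2   3   0   0   1   0
  2   0   0   3   3   3   0   0
  3   0   0   3   6   9   9   9
  4   0   0   3   9  18  27  36

36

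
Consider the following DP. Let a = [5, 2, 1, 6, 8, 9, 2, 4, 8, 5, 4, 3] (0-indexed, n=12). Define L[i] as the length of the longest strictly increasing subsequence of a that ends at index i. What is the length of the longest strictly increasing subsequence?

   i    0    1    2    3    4    5    6    7    8    9   10   11
a[i]    5    2    1    6    8    9    2    4    8    5    4    3
L[i]    1    1    1    2    3    4    2    3    4    4    3    3

4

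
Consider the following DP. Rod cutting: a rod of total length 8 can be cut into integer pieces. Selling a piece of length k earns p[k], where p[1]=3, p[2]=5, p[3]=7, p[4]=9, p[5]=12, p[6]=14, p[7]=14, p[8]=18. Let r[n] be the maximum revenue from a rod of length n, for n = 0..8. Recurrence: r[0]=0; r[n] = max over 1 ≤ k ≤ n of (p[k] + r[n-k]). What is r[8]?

24

   n    0    1    2    3    4    5    6    7    8
r[n]    0    3    6    9   12   15   18   21   24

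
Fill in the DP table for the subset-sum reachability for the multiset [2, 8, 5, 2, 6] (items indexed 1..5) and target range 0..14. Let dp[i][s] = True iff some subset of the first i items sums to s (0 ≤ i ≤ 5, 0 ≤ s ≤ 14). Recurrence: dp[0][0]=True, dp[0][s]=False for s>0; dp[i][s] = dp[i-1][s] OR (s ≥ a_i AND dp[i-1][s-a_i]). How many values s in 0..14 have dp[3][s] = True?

7

i\s   0   1   2   3   4   5   6   7   8   9  10  11  12  13  14
  0   T   F   F   F   F   F   F   F   F   F   F   F   F   F   F
  1   T   F   T   F   F   F   F   F   F   F   F   F   F   F   F
  2   T   F   T   F   F   F   F   F   T   F   T   F   F   F   F
  3   T   F   T   F   F   T   F   T   T   F   T   F   F   T   F
  4   T   F   T   F   T   T   F   T   T   T   T   F   T   T   F
  5   T   F   T   F   T   T   T   T   T   T   T   T   T   T   T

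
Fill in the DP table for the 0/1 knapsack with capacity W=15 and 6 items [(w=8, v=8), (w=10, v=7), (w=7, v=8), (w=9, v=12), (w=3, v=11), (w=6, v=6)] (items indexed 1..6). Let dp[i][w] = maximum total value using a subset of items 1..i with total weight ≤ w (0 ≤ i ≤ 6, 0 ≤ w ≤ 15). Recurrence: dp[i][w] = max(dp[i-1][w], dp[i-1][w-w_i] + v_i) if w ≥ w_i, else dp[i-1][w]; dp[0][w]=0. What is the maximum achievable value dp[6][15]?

i\w   0   1   2   3   4   5   6   7   8   9  10  11  12  13  14  15
  0   0   0   0   0   0   0   0   0   0   0   0   0   0   0   0   0
  1   0   0   0   0   0   0   0   0   8   8   8   8   8   8   8   8
  2   0   0   0   0   0   0   0   0   8   8   8   8   8   8   8   8
  3   0   0   0   0   0   0   0   8   8   8   8   8   8   8   8  16
  4   0   0   0   0   0   0   0   8   8  12  12  12  12  12  12  16
  5   0   0   0  11  11  11  11  11  11  12  19  19  23  23  23  23
  6   0   0   0  11  11  11  11  11  11  17  19  19  23  23  23  23

23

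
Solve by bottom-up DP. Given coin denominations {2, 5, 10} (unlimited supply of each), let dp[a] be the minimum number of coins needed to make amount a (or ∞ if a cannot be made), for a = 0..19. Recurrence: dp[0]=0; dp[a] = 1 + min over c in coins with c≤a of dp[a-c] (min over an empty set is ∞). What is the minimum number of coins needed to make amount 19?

4

 a  0  1  2  3  4  5  6  7  8  9 10 11 12 13 14 15 16 17 18 19
dp  0  -  1  -  2  1  3  2  4  3  1  4  2  5  3  2  4  3  5  4
(- denotes ∞ / unreachable)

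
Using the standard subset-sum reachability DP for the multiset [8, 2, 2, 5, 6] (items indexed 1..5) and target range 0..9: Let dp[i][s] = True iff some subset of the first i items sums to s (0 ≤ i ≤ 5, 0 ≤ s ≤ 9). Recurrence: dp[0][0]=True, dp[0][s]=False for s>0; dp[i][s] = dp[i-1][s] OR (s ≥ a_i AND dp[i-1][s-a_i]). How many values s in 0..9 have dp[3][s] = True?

i\s   0   1   2   3   4   5   6   7   8   9
  0   T   F   F   F   F   F   F   F   F   F
  1   T   F   F   F   F   F   F   F   T   F
  2   T   F   T   F   F   F   F   F   T   F
  3   T   F   T   F   T   F   F   F   T   F
  4   T   F   T   F   T   T   F   T   T   T
  5   T   F   T   F   T   T   T   T   T   T

4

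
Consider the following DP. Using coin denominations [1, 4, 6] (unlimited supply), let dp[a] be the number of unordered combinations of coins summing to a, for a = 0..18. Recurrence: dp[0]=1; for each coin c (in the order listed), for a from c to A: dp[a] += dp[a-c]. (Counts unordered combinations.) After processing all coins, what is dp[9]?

after  coin     0     1     2     3     4     5     6     7     8     9    10    11    12    13    14    15    16    17    18
          1     1     1     1     1     1     1     1     1     1     1     1     1     1     1     1     1     1     1     1
          4     1     1     1     1     2     2     2     2     3     3     3     3     4     4     4     4     5     5     5
          6     1     1     1     1     2     2     3     3     4     4     5     5     7     7     8     8    10    10    12

4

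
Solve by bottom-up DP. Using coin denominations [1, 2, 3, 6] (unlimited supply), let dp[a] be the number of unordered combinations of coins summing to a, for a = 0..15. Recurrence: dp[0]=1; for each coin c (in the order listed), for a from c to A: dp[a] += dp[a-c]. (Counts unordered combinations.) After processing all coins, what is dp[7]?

after  coin     0     1     2     3     4     5     6     7     8     9    10    11    12    13    14    15
          1     1     1     1     1     1     1     1     1     1     1     1     1     1     1     1     1
          2     1     1     2     2     3     3     4     4     5     5     6     6     7     7     8     8
          3     1     1     2     3     4     5     7     8    10    12    14    16    19    21    24    27
          6     1     1     2     3     4     5     8     9    12    15    18    21    27    30    36    42

9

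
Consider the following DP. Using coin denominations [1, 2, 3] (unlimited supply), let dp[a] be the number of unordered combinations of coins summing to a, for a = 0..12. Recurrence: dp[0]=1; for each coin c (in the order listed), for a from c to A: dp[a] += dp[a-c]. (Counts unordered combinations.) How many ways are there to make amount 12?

19

after  coin     0     1     2     3     4     5     6     7     8     9    10    11    12
          1     1     1     1     1     1     1     1     1     1     1     1     1     1
          2     1     1     2     2     3     3     4     4     5     5     6     6     7
          3     1     1     2     3     4     5     7     8    10    12    14    16    19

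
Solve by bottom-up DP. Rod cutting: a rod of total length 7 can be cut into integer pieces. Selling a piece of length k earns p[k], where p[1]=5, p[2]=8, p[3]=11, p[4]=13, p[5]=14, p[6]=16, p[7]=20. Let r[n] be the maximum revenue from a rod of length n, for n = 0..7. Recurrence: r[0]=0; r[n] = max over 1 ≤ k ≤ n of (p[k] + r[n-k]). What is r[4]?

   n    0    1    2    3    4    5    6    7
r[n]    0    5   10   15   20   25   30   35

20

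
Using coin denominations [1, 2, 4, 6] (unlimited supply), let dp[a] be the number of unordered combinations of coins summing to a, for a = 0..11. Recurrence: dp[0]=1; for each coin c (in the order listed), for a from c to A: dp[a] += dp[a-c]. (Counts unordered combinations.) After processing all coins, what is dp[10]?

16

after  coin     0     1     2     3     4     5     6     7     8     9    10    11
          1     1     1     1     1     1     1     1     1     1     1     1     1
          2     1     1     2     2     3     3     4     4     5     5     6     6
          4     1     1     2     2     4     4     6     6     9     9    12    12
          6     1     1     2     2     4     4     7     7    11    11    16    16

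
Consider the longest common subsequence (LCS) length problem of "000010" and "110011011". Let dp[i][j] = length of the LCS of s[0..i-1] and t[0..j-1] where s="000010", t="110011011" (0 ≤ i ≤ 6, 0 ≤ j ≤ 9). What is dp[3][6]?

   ''  1  1  0  0  1  1  0  1  1
''  0  0  0  0  0  0  0  0  0  0
 0  0  0  0  1  1  1  1  1  1  1
 0  0  0  0  1  2  2  2  2  2  2
 0  0  0  0  1  2  2  2  3  3  3
 0  0  0  0  1  2  2  2  3  3  3
 1  0  1  1  1  2  3  3  3  4  4
 0  0  1  1  2  2  3  3  4  4  4

2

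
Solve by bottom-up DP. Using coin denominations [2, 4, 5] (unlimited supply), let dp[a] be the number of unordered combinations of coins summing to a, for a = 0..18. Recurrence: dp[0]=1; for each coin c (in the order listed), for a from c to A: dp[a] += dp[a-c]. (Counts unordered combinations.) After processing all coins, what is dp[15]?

after  coin     0     1     2     3     4     5     6     7     8     9    10    11    12    13    14    15    16    17    18
          2     1     0     1     0     1     0     1     0     1     0     1     0     1     0     1     0     1     0     1
          4     1     0     1     0     2     0     2     0     3     0     3     0     4     0     4     0     5     0     5
          5     1     0     1     0     2     1     2     1     3     2     4     2     5     3     6     4     7     5     8

4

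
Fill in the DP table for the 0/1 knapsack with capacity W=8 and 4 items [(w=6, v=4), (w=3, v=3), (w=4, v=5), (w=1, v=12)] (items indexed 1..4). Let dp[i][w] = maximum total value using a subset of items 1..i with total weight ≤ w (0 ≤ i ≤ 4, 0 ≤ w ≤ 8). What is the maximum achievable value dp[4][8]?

i\w   0   1   2   3   4   5   6   7   8
  0   0   0   0   0   0   0   0   0   0
  1   0   0   0   0   0   0   4   4   4
  2   0   0   0   3   3   3   4   4   4
  3   0   0   0   3   5   5   5   8   8
  4   0  12  12  12  15  17  17  17  20

20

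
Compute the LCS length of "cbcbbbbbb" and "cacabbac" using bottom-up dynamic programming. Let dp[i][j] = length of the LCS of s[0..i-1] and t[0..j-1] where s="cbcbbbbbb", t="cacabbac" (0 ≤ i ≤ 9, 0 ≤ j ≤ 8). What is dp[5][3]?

2

   ''  c  a  c  a  b  b  a  c
''  0  0  0  0  0  0  0  0  0
 c  0  1  1  1  1  1  1  1  1
 b  0  1  1  1  1  2  2  2  2
 c  0  1  1  2  2  2  2  2  3
 b  0  1  1  2  2  3  3  3  3
 b  0  1  1  2  2  3  4  4  4
 b  0  1  1  2  2  3  4  4  4
 b  0  1  1  2  2  3  4  4  4
 b  0  1  1  2  2  3  4  4  4
 b  0  1  1  2  2  3  4  4  4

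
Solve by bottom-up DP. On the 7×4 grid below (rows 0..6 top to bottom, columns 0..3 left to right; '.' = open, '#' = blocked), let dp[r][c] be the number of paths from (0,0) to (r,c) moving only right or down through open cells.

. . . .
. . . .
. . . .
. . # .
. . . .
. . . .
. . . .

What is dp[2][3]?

10

r\c   0   1   2   3
  0   1   1   1   1
  1   1   2   3   4
  2   1   3   6  10
  3   1   4   0  10
  4   1   5   5  15
  5   1   6  11  26
  6   1   7  18  44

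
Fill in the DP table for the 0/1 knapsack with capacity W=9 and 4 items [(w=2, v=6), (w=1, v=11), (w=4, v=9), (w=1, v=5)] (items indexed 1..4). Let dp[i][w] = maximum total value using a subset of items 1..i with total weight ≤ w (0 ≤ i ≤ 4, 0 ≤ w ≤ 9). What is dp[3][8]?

i\w   0   1   2   3   4   5   6   7   8   9
  0   0   0   0   0   0   0   0   0   0   0
  1   0   0   6   6   6   6   6   6   6   6
  2   0  11  11  17  17  17  17  17  17  17
  3   0  11  11  17  17  20  20  26  26  26
  4   0  11  16  17  22  22  25  26  31  31

26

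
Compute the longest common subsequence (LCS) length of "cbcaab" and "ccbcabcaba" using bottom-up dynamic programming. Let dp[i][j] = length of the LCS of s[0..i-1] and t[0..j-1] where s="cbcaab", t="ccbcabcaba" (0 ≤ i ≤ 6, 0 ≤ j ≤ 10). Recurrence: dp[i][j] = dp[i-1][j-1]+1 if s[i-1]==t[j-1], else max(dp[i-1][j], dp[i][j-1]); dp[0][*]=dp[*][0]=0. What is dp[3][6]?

   ''  c  c  b  c  a  b  c  a  b  a
''  0  0  0  0  0  0  0  0  0  0  0
 c  0  1  1  1  1  1  1  1  1  1  1
 b  0  1  1  2  2  2  2  2  2  2  2
 c  0  1  2  2  3  3  3  3  3  3  3
 a  0  1  2  2  3  4  4  4  4  4  4
 a  0  1  2  2  3  4  4  4  5  5  5
 b  0  1  2  3  3  4  5  5  5  6  6

3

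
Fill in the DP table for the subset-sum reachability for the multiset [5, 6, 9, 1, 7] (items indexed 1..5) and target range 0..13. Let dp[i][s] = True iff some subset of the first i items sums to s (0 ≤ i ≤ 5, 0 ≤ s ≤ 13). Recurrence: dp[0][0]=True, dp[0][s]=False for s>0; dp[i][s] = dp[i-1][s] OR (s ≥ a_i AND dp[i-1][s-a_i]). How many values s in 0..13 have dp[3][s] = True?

i\s   0   1   2   3   4   5   6   7   8   9  10  11  12  13
  0   T   F   F   F   F   F   F   F   F   F   F   F   F   F
  1   T   F   F   F   F   T   F   F   F   F   F   F   F   F
  2   T   F   F   F   F   T   T   F   F   F   F   T   F   F
  3   T   F   F   F   F   T   T   F   F   T   F   T   F   F
  4   T   T   F   F   F   T   T   T   F   T   T   T   T   F
  5   T   T   F   F   F   T   T   T   T   T   T   T   T   T

5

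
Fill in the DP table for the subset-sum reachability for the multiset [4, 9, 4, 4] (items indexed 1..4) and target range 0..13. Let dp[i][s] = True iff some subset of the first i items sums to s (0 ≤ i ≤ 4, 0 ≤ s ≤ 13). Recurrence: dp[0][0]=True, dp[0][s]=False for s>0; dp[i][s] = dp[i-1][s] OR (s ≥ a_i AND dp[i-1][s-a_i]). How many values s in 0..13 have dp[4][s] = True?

i\s   0   1   2   3   4   5   6   7   8   9  10  11  12  13
  0   T   F   F   F   F   F   F   F   F   F   F   F   F   F
  1   T   F   F   F   T   F   F   F   F   F   F   F   F   F
  2   T   F   F   F   T   F   F   F   F   T   F   F   F   T
  3   T   F   F   F   T   F   F   F   T   T   F   F   F   T
  4   T   F   F   F   T   F   F   F   T   T   F   F   T   T

6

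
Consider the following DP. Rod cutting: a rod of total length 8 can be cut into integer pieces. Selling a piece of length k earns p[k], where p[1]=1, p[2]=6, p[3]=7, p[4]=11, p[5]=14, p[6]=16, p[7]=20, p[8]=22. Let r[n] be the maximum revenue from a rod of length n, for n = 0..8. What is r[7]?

20

   n    0    1    2    3    4    5    6    7    8
r[n]    0    1    6    7   12   14   18   20   24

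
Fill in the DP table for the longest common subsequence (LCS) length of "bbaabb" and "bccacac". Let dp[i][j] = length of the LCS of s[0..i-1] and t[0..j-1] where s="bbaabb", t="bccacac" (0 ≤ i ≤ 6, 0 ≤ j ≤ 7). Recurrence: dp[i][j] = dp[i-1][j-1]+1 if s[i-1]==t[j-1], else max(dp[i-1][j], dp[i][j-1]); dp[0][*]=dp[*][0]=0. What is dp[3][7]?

2

   ''  b  c  c  a  c  a  c
''  0  0  0  0  0  0  0  0
 b  0  1  1  1  1  1  1  1
 b  0  1  1  1  1  1  1  1
 a  0  1  1  1  2  2  2  2
 a  0  1  1  1  2  2  3  3
 b  0  1  1  1  2  2  3  3
 b  0  1  1  1  2  2  3  3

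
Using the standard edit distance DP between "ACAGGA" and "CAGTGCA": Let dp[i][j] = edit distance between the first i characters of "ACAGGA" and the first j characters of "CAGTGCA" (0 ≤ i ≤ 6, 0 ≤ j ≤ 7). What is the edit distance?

3

   ''  C  A  G  T  G  C  A
''  0  1  2  3  4  5  6  7
 A  1  1  1  2  3  4  5  6
 C  2  1  2  2  3  4  4  5
 A  3  2  1  2  3  4  5  4
 G  4  3  2  1  2  3  4  5
 G  5  4  3  2  2  2  3  4
 A  6  5  4  3  3  3  3  3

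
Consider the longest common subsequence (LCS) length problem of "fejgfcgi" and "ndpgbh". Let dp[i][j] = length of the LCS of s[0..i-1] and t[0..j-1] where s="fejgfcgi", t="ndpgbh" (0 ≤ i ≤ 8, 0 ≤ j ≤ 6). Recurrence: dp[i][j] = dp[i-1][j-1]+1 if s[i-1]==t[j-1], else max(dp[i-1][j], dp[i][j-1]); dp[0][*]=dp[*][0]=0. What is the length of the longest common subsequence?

   ''  n  d  p  g  b  h
''  0  0  0  0  0  0  0
 f  0  0  0  0  0  0  0
 e  0  0  0  0  0  0  0
 j  0  0  0  0  0  0  0
 g  0  0  0  0  1  1  1
 f  0  0  0  0  1  1  1
 c  0  0  0  0  1  1  1
 g  0  0  0  0  1  1  1
 i  0  0  0  0  1  1  1

1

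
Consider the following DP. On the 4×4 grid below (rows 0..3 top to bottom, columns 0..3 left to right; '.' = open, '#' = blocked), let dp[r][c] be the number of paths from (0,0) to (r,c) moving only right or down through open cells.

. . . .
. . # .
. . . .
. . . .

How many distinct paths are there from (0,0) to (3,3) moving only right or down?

11

r\c   0   1   2   3
  0   1   1   1   1
  1   1   2   0   1
  2   1   3   3   4
  3   1   4   7  11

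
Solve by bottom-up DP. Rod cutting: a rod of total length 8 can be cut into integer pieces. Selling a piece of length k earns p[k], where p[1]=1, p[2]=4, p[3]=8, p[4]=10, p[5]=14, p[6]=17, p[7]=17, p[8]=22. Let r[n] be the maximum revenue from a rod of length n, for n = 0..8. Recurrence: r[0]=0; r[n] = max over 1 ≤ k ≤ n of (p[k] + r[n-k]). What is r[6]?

   n    0    1    2    3    4    5    6    7    8
r[n]    0    1    4    8   10   14   17   18   22

17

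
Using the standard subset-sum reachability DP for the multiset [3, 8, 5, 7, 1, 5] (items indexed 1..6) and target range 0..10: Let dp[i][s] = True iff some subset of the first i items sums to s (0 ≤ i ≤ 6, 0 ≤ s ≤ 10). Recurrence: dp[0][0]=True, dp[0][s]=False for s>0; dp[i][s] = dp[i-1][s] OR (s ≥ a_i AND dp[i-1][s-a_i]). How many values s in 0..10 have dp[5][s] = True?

10

i\s   0   1   2   3   4   5   6   7   8   9  10
  0   T   F   F   F   F   F   F   F   F   F   F
  1   T   F   F   T   F   F   F   F   F   F   F
  2   T   F   F   T   F   F   F   F   T   F   F
  3   T   F   F   T   F   T   F   F   T   F   F
  4   T   F   F   T   F   T   F   T   T   F   T
  5   T   T   F   T   T   T   T   T   T   T   T
  6   T   T   F   T   T   T   T   T   T   T   T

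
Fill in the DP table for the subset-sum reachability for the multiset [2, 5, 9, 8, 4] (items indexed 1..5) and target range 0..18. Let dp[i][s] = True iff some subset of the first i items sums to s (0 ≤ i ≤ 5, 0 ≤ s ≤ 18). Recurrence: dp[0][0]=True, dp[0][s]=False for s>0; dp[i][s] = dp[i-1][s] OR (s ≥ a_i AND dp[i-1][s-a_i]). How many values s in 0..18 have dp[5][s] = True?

17

i\s   0   1   2   3   4   5   6   7   8   9  10  11  12  13  14  15  16  17  18
  0   T   F   F   F   F   F   F   F   F   F   F   F   F   F   F   F   F   F   F
  1   T   F   T   F   F   F   F   F   F   F   F   F   F   F   F   F   F   F   F
  2   T   F   T   F   F   T   F   T   F   F   F   F   F   F   F   F   F   F   F
  3   T   F   T   F   F   T   F   T   F   T   F   T   F   F   T   F   T   F   F
  4   T   F   T   F   F   T   F   T   T   T   T   T   F   T   T   T   T   T   F
  5   T   F   T   F   T   T   T   T   T   T   T   T   T   T   T   T   T   T   T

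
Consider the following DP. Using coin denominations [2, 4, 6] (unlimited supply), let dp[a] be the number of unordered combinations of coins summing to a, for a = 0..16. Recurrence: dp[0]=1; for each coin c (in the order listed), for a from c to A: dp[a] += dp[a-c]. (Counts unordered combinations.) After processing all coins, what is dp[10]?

after  coin     0     1     2     3     4     5     6     7     8     9    10    11    12    13    14    15    16
          2     1     0     1     0     1     0     1     0     1     0     1     0     1     0     1     0     1
          4     1     0     1     0     2     0     2     0     3     0     3     0     4     0     4     0     5
          6     1     0     1     0     2     0     3     0     4     0     5     0     7     0     8     0    10

5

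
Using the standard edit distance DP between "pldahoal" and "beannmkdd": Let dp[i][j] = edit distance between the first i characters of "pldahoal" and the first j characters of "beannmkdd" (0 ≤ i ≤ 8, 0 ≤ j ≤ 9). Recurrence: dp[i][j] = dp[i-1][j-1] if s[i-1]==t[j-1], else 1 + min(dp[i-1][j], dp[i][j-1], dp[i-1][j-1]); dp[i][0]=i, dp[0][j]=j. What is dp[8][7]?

   ''  b  e  a  n  n  m  k  d  d
''  0  1  2  3  4  5  6  7  8  9
 p  1  1  2  3  4  5  6  7  8  9
 l  2  2  2  3  4  5  6  7  8  9
 d  3  3  3  3  4  5  6  7  7  8
 a  4  4  4  3  4  5  6  7  8  8
 h  5  5  5  4  4  5  6  7  8  9
 o  6  6  6  5  5  5  6  7  8  9
 a  7  7  7  6  6  6  6  7  8  9
 l  8  8  8  7  7  7  7  7  8  9

7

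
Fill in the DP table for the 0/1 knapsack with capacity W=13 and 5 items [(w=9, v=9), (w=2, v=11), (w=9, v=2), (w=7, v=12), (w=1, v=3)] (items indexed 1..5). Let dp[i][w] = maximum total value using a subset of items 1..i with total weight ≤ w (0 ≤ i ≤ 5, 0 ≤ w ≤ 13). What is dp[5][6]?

i\w   0   1   2   3   4   5   6   7   8   9  10  11  12  13
  0   0   0   0   0   0   0   0   0   0   0   0   0   0   0
  1   0   0   0   0   0   0   0   0   0   9   9   9   9   9
  2   0   0  11  11  11  11  11  11  11  11  11  20  20  20
  3   0   0  11  11  11  11  11  11  11  11  11  20  20  20
  4   0   0  11  11  11  11  11  12  12  23  23  23  23  23
  5   0   3  11  14  14  14  14  14  15  23  26  26  26  26

14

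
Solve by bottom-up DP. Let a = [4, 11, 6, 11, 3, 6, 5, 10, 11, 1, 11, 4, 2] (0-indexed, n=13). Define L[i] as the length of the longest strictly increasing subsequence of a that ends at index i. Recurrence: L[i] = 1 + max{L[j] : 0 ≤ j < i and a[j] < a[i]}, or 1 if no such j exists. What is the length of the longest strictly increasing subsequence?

4

   i    0    1    2    3    4    5    6    7    8    9   10   11   12
a[i]    4   11    6   11    3    6    5   10   11    1   11    4    2
L[i]    1    2    2    3    1    2    2    3    4    1    4    2    2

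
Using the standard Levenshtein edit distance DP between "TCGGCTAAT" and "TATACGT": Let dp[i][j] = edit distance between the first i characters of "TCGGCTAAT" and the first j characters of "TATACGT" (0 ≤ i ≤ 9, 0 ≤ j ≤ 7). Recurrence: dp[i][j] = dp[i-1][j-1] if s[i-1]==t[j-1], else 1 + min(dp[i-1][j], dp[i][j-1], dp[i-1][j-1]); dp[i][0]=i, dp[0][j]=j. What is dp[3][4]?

   ''  T  A  T  A  C  G  T
''  0  1  2  3  4  5  6  7
 T  1  0  1  2  3  4  5  6
 C  2  1  1  2  3  3  4  5
 G  3  2  2  2  3  4  3  4
 G  4  3  3  3  3  4  4  4
 C  5  4  4  4  4  3  4  5
 T  6  5  5  4  5  4  4  4
 A  7  6  5  5  4  5  5  5
 A  8  7  6  6  5  5  6  6
 T  9  8  7  6  6  6  6  6

3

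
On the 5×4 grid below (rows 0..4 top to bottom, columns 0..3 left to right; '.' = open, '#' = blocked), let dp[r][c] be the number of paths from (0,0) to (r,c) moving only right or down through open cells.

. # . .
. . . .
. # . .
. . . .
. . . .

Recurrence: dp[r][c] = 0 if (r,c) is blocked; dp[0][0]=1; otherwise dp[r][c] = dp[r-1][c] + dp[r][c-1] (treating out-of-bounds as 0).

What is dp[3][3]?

r\c   0   1   2   3
  0   1   0   0   0
  1   1   1   1   1
  2   1   0   1   2
  3   1   1   2   4
  4   1   2   4   8

4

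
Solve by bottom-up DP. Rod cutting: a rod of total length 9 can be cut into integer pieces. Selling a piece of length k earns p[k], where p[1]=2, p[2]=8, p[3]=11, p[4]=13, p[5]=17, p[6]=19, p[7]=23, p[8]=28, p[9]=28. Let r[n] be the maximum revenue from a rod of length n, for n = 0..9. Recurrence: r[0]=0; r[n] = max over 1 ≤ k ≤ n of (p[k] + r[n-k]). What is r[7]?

   n    0    1    2    3    4    5    6    7    8    9
r[n]    0    2    8   11   16   19   24   27   32   35

27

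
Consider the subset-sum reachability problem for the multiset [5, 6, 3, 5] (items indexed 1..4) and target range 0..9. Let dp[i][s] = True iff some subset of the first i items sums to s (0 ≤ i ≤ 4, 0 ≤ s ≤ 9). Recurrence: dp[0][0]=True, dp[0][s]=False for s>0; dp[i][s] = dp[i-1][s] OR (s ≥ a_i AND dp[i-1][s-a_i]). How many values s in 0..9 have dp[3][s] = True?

i\s   0   1   2   3   4   5   6   7   8   9
  0   T   F   F   F   F   F   F   F   F   F
  1   T   F   F   F   F   T   F   F   F   F
  2   T   F   F   F   F   T   T   F   F   F
  3   T   F   F   T   F   T   T   F   T   T
  4   T   F   F   T   F   T   T   F   T   T

6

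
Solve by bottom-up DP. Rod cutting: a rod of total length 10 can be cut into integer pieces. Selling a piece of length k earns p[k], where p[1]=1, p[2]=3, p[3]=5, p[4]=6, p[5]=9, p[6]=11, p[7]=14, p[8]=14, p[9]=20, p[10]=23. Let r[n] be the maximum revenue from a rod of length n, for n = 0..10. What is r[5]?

   n    0    1    2    3    4    5    6    7    8    9   10
r[n]    0    1    3    5    6    9   11   14   15   20   23

9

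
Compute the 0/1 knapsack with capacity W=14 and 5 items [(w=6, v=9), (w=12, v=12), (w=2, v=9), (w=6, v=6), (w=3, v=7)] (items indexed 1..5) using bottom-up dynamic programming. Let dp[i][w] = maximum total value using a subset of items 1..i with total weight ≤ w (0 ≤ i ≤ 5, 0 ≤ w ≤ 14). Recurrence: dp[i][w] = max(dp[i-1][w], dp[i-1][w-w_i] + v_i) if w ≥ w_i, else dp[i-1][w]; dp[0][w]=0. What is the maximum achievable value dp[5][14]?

i\w   0   1   2   3   4   5   6   7   8   9  10  11  12  13  14
  0   0   0   0   0   0   0   0   0   0   0   0   0   0   0   0
  1   0   0   0   0   0   0   9   9   9   9   9   9   9   9   9
  2   0   0   0   0   0   0   9   9   9   9   9   9  12  12  12
  3   0   0   9   9   9   9   9   9  18  18  18  18  18  18  21
  4   0   0   9   9   9   9   9   9  18  18  18  18  18  18  24
  5   0   0   9   9   9  16  16  16  18  18  18  25  25  25  25

25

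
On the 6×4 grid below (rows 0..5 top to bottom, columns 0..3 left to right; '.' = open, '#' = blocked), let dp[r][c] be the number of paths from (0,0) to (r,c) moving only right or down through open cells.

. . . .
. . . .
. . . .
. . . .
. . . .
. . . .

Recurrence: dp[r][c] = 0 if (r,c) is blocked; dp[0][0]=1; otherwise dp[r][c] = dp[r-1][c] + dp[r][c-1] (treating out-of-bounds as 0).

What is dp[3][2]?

10

r\c   0   1   2   3
  0   1   1   1   1
  1   1   2   3   4
  2   1   3   6  10
  3   1   4  10  20
  4   1   5  15  35
  5   1   6  21  56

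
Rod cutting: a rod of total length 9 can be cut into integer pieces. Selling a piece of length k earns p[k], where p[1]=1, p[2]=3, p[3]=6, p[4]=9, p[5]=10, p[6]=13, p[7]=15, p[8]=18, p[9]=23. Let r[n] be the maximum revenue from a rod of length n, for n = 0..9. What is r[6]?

   n    0    1    2    3    4    5    6    7    8    9
r[n]    0    1    3    6    9   10   13   15   18   23

13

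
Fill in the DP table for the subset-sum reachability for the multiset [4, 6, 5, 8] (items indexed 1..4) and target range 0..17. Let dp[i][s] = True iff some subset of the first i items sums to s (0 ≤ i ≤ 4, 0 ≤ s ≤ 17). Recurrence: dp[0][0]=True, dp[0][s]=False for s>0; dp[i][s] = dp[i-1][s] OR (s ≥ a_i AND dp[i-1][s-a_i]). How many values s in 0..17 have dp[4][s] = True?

13

i\s   0   1   2   3   4   5   6   7   8   9  10  11  12  13  14  15  16  17
  0   T   F   F   F   F   F   F   F   F   F   F   F   F   F   F   F   F   F
  1   T   F   F   F   T   F   F   F   F   F   F   F   F   F   F   F   F   F
  2   T   F   F   F   T   F   T   F   F   F   T   F   F   F   F   F   F   F
  3   T   F   F   F   T   T   T   F   F   T   T   T   F   F   F   T   F   F
  4   T   F   F   F   T   T   T   F   T   T   T   T   T   T   T   T   F   T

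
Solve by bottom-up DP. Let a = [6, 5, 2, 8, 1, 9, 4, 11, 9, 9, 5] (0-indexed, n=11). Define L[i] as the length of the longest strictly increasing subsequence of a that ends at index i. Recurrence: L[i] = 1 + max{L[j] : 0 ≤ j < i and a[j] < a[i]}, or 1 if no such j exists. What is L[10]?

   i    0    1    2    3    4    5    6    7    8    9   10
a[i]    6    5    2    8    1    9    4   11    9    9    5
L[i]    1    1    1    2    1    3    2    4    3    3    3

3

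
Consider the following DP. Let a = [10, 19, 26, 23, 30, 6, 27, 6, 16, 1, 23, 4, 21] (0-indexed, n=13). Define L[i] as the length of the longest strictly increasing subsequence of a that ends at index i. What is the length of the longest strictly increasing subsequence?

   i    0    1    2    3    4    5    6    7    8    9   10   11   12
a[i]   10   19   26   23   30    6   27    6   16    1   23    4   21
L[i]    1    2    3    3    4    1    4    1    2    1    3    2    3

4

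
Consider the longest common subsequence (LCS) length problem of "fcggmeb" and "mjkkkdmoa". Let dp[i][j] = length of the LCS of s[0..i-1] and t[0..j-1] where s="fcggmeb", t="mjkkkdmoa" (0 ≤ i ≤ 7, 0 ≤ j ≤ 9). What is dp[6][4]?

   ''  m  j  k  k  k  d  m  o  a
''  0  0  0  0  0  0  0  0  0  0
 f  0  0  0  0  0  0  0  0  0  0
 c  0  0  0  0  0  0  0  0  0  0
 g  0  0  0  0  0  0  0  0  0  0
 g  0  0  0  0  0  0  0  0  0  0
 m  0  1  1  1  1  1  1  1  1  1
 e  0  1  1  1  1  1  1  1  1  1
 b  0  1  1  1  1  1  1  1  1  1

1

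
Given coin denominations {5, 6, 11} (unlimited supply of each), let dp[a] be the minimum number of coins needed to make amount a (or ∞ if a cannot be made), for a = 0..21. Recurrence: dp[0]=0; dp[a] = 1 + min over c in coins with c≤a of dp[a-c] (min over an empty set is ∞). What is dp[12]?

2

 a  0  1  2  3  4  5  6  7  8  9 10 11 12 13 14 15 16 17 18 19 20 21
dp  0  -  -  -  -  1  1  -  -  -  2  1  2  -  -  3  2  2  3  -  4  3
(- denotes ∞ / unreachable)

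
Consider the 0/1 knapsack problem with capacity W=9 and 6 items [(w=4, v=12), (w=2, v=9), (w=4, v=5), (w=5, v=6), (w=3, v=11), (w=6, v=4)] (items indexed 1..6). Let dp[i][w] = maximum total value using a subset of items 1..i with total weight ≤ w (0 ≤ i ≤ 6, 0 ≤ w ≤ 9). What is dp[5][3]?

11

i\w   0   1   2   3   4   5   6   7   8   9
  0   0   0   0   0   0   0   0   0   0   0
  1   0   0   0   0  12  12  12  12  12  12
  2   0   0   9   9  12  12  21  21  21  21
  3   0   0   9   9  12  12  21  21  21  21
  4   0   0   9   9  12  12  21  21  21  21
  5   0   0   9  11  12  20  21  23  23  32
  6   0   0   9  11  12  20  21  23  23  32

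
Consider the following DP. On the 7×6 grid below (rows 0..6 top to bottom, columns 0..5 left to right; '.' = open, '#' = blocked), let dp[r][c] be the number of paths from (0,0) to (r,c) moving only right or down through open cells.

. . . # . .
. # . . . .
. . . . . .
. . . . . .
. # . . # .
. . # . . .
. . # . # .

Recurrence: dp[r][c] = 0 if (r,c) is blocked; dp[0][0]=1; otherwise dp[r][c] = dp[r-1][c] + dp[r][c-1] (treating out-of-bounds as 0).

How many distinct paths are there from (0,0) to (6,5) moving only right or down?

r\c   0   1   2   3   4   5
  0   1   1   1   0   0   0
  1   1   0   1   1   1   1
  2   1   1   2   3   4   5
  3   1   2   4   7  11  16
  4   1   0   4  11   0  16
  5   1   1   0  11  11  27
  6   1   2   0  11   0  27

27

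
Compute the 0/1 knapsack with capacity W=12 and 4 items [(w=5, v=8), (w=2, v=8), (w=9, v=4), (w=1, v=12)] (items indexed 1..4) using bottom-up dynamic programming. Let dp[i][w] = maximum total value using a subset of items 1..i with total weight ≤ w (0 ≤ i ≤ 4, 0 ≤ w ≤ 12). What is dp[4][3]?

i\w   0   1   2   3   4   5   6   7   8   9  10  11  12
  0   0   0   0   0   0   0   0   0   0   0   0   0   0
  1   0   0   0   0   0   8   8   8   8   8   8   8   8
  2   0   0   8   8   8   8   8  16  16  16  16  16  16
  3   0   0   8   8   8   8   8  16  16  16  16  16  16
  4   0  12  12  20  20  20  20  20  28  28  28  28  28

20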